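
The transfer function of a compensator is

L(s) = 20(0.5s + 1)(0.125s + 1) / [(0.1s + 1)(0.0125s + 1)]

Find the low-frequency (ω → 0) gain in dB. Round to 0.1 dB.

26.0 dB

L(0) = 20 · 1 / 1 = 20
20 log₁₀(20) ≈ 26.02 dB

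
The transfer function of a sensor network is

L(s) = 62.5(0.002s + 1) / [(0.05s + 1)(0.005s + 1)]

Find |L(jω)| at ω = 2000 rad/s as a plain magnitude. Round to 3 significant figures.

0.256

At ω = 2000 rad/s:
zero (1 + j2000·0.002) = 1 + j4 → |·| ≈ 4.1231, ∠ ≈ 75.96°
pole (1 + j2000·0.05) = 1 + j100 → |·| ≈ 100, ∠ ≈ 89.43°
pole (1 + j2000·0.005) = 1 + j10 → |·| ≈ 10.05, ∠ ≈ 84.29°
|L| = 62.5 · 4.1231 / (100 · 10.05) ≈ 0.25641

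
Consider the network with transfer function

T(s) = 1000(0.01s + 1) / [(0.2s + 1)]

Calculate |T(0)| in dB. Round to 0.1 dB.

60.0 dB

T(0) = 1000 · 1 / 1 = 1000
20 log₁₀(1000) ≈ 60.00 dB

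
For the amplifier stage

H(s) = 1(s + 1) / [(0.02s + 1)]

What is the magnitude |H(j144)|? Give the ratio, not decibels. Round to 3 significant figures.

47.2

At ω = 144 rad/s:
zero (1 + j144·1) = 1 + j144 → |·| ≈ 144, ∠ ≈ 89.60°
pole (1 + j144·0.02) = 1 + j2.88 → |·| ≈ 3.0487, ∠ ≈ 70.85°
|H| = 1 · 144 / (3.0487) ≈ 47.233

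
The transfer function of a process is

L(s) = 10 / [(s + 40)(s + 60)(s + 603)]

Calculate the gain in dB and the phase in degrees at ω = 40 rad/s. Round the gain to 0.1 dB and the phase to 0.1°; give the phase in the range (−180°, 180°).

At s = jω = j40:
pole (s+40): 40 + j40 → |·| = √(40²+40²) = √3200 ≈ 56.569, ∠ = arctan(40/40) ≈ 45.00°
pole (s+60): 60 + j40 → |·| = √(60²+40²) = √5200 ≈ 72.111, ∠ = arctan(40/60) ≈ 33.69°
pole (s+603): 603 + j40 → |·| = √(603²+40²) = √365209 ≈ 604.33, ∠ = arctan(40/603) ≈ 3.80°
|L| = 10 / 2.4652e+06 ≈ 4.0565e-06
Gain = 20 log₁₀(4.0565e-06) ≈ -107.84 dB
∠L = 0.00° − 82.49° = -82.49°

-107.8 dB, -82.5°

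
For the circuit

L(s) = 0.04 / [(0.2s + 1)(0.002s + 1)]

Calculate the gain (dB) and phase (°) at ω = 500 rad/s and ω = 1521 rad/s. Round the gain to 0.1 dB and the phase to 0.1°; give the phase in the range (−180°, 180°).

ω = 500: -71.0 dB, -134.4°; ω = 1521: -87.7 dB, -161.6°

At ω = 500 rad/s:
pole (1 + j500·0.2) = 1 + j100 → |·| ≈ 100, ∠ ≈ 89.43°
pole (1 + j500·0.002) = 1 + j1 → |·| ≈ 1.4142, ∠ ≈ 45.00°
|L| = 0.04 · 1 / (100 · 1.4142) ≈ 0.00028285
Gain = 20 log₁₀(0.00028285) ≈ -70.97 dB
∠L = (0°) − (89.43° + 45.00°) = -134.43°

At ω = 1521 rad/s:
pole (1 + j1521·0.2) = 1 + j304.2 → |·| ≈ 304.2, ∠ ≈ 89.81°
pole (1 + j1521·0.002) = 1 + j3.042 → |·| ≈ 3.2021, ∠ ≈ 71.80°
|L| = 0.04 · 1 / (304.2 · 3.2021) ≈ 4.1064e-05
Gain = 20 log₁₀(4.1064e-05) ≈ -87.73 dB
∠L = (0°) − (89.81° + 71.80°) = -161.61°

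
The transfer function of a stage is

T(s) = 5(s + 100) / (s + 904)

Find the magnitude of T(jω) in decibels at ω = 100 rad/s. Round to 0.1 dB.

At s = jω = j100:
zero (s+100): 100 + j100 → |·| = √(100²+100²) = √20000 ≈ 141.42, ∠ = arctan(100/100) ≈ 45.00°
pole (s+904): 904 + j100 → |·| = √(904²+100²) = √827216 ≈ 909.51, ∠ = arctan(100/904) ≈ 6.31°
|T| = 5 · 141.42 / 909.51 ≈ 0.77745
Gain = 20 log₁₀(0.77745) ≈ -2.19 dB

-2.2 dB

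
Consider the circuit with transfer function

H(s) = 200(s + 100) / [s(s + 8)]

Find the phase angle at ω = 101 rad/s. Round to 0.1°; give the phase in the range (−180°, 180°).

-130.2°

At s = jω = j101:
zero (s+100): 100 + j101 → |·| = √(100²+101²) = √20201 ≈ 142.13, ∠ = arctan(101/100) ≈ 45.29°
pole (s+8): 8 + j101 → |·| = √(8²+101²) = √10265 ≈ 101.32, ∠ = arctan(101/8) ≈ 85.47°
pole at origin: |s| = 101, ∠ = 90.00° (in denominator)
∠H = 45.29° − 175.47° = -130.18°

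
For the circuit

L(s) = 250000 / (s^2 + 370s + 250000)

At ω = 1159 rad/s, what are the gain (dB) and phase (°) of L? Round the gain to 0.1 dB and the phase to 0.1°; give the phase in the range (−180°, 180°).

-13.4 dB, -158.6°

At s = jω = j1159:
quadratic: (j1159)² + 370·j1159 + 250000 = -1093281 + j428830 → |·| ≈ 1.1744e+06, ∠ ≈ 158.58°
|L| = 250000 / 1.1744e+06 ≈ 0.21287
Gain = 20 log₁₀(0.21287) ≈ -13.44 dB
∠L = 0.00° − 158.58° = -158.58°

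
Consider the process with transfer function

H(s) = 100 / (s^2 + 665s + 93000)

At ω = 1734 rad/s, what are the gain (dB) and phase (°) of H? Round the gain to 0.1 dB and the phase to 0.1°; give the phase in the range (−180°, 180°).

Substitute s = j1734:
Numerator: 100 = 100 + j0
Denominator: (j1734)^2 + 665(j1734) + 93000 = -2913756 + j1153110
|N| = √(100² + 0²) ≈ 100, ∠N ≈ 0.00°
|D| = √(2913756² + 1153110²) ≈ 3.1336e+06, ∠D ≈ 158.41°
|H| = 100 / 3.1336e+06 ≈ 3.1912e-05
Gain = 20 log₁₀(3.1912e-05) ≈ -89.92 dB
∠H = 0.00° − 158.41° = -158.41°

-89.9 dB, -158.4°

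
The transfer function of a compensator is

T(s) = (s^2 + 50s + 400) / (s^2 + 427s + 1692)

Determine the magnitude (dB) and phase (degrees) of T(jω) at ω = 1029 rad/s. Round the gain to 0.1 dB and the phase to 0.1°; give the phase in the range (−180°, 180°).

-0.7 dB, 19.8°

Substitute s = j1029:
Numerator: (j1029)^2 + 50(j1029) + 400 = -1058441 + j51450
Denominator: (j1029)^2 + 427(j1029) + 1692 = -1057149 + j439383
|N| = √(1058441² + 51450²) ≈ 1.0597e+06, ∠N ≈ 177.22°
|D| = √(1057149² + 439383²) ≈ 1.1448e+06, ∠D ≈ 157.43°
|T| = 1.0597e+06 / 1.1448e+06 ≈ 0.92566
Gain = 20 log₁₀(0.92566) ≈ -0.67 dB
∠T = 177.22° − 157.43° = 19.79°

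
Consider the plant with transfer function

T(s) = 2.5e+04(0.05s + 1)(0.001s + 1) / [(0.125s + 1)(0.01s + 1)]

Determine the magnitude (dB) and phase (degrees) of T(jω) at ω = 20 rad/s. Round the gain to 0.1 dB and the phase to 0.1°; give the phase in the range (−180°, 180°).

82.2 dB, -33.4°

At ω = 20 rad/s:
zero (1 + j20·0.05) = 1 + j1 → |·| ≈ 1.4142, ∠ ≈ 45.00°
zero (1 + j20·0.001) = 1 + j0.02 → |·| ≈ 1.0002, ∠ ≈ 1.15°
pole (1 + j20·0.125) = 1 + j2.5 → |·| ≈ 2.6926, ∠ ≈ 68.20°
pole (1 + j20·0.01) = 1 + j0.2 → |·| ≈ 1.0198, ∠ ≈ 11.31°
|T| = 2.5e+04 · 1.4142 · 1.0002 / (2.6926 · 1.0198) ≈ 12878
Gain = 20 log₁₀(12878) ≈ 82.20 dB
∠T = (45.00° + 1.15°) − (68.20° + 11.31°) = -33.36°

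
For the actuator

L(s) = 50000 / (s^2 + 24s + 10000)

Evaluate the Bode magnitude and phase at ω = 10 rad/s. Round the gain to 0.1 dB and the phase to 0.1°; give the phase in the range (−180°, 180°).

At s = jω = j10:
quadratic: (j10)² + 24·j10 + 10000 = 9900 + j240 → |·| ≈ 9902.9, ∠ ≈ 1.39°
|L| = 50000 / 9902.9 ≈ 5.049
Gain = 20 log₁₀(5.049) ≈ 14.06 dB
∠L = 0.00° − 1.39° = -1.39°

14.1 dB, -1.4°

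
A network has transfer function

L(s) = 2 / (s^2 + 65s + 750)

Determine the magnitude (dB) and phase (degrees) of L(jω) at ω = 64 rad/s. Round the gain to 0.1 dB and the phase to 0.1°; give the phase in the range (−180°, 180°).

-68.5 dB, -128.8°

Substitute s = j64:
Numerator: 2 = 2 + j0
Denominator: (j64)^2 + 65(j64) + 750 = -3346 + j4160
|N| = √(2² + 0²) ≈ 2, ∠N ≈ 0.00°
|D| = √(3346² + 4160²) ≈ 5338.7, ∠D ≈ 128.81°
|L| = 2 / 5338.7 ≈ 0.00037462
Gain = 20 log₁₀(0.00037462) ≈ -68.53 dB
∠L = 0.00° − 128.81° = -128.81°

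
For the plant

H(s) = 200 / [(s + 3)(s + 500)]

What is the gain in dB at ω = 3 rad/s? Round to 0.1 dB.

-20.5 dB

At s = jω = j3:
pole (s+3): 3 + j3 → |·| = √(3²+3²) = √18 ≈ 4.2426, ∠ = arctan(3/3) ≈ 45.00°
pole (s+500): 500 + j3 → |·| = √(500²+3²) = √250009 ≈ 500.01, ∠ = arctan(3/500) ≈ 0.34°
|H| = 200 / 2121.3 ≈ 0.094282
Gain = 20 log₁₀(0.094282) ≈ -20.51 dB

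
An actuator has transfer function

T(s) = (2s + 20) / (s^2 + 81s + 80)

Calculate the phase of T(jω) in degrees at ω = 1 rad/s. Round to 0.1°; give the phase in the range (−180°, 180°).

-40.0°

Substitute s = j1:
Numerator: 2(j1) + 20 = 20 + j2
Denominator: (j1)^2 + 81(j1) + 80 = 79 + j81
|N| = √(20² + 2²) ≈ 20.1, ∠N ≈ 5.71°
|D| = √(79² + 81²) ≈ 113.15, ∠D ≈ 45.72°
∠T = 5.71° − 45.72° = -40.01°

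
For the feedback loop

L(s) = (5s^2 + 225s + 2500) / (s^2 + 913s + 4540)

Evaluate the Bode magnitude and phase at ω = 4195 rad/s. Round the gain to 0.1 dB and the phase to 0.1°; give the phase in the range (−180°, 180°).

Substitute s = j4195:
Numerator: 5(j4195)^2 + 225(j4195) + 2500 = -87987625 + j943875
Denominator: (j4195)^2 + 913(j4195) + 4540 = -17593485 + j3830035
|N| = √(87987625² + 943875²) ≈ 8.7993e+07, ∠N ≈ 179.39°
|D| = √(17593485² + 3830035²) ≈ 1.8006e+07, ∠D ≈ 167.72°
|L| = 8.7993e+07 / 1.8006e+07 ≈ 4.8869
Gain = 20 log₁₀(4.8869) ≈ 13.78 dB
∠L = 179.39° − 167.72° = 11.67°

13.8 dB, 11.7°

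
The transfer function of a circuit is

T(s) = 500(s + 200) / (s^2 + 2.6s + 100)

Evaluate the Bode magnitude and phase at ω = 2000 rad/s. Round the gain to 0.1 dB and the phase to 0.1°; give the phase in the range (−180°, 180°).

At s = jω = j2000:
zero (s+200): 200 + j2000 → |·| = √(200²+2000²) = √4040000 ≈ 2010, ∠ = arctan(2000/200) ≈ 84.29°
quadratic: (j2000)² + 2.6·j2000 + 100 = -3999900 + j5200 → |·| ≈ 3.9999e+06, ∠ ≈ 179.93°
|T| = 500 · 2010 / 3.9999e+06 ≈ 0.25126
Gain = 20 log₁₀(0.25126) ≈ -12.00 dB
∠T = 84.29° − 179.93° = -95.64°

-12.0 dB, -95.6°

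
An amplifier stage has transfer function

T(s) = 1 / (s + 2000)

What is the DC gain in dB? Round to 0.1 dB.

T(0) = 1 / 2000 = 0.0005
20 log₁₀(0.0005) ≈ -66.02 dB

-66.0 dB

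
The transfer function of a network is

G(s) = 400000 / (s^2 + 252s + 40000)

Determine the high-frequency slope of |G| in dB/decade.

Each pole contributes −20 dB/decade at high frequency; each zero contributes +20 dB/decade.
Net: 0 zero(s) − 2 pole(s) → -40 dB/decade.

-40 dB/decade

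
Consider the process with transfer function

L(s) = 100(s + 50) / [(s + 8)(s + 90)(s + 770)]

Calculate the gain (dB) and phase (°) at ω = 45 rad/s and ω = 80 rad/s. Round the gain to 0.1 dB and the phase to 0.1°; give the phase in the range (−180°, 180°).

At s = jω = j45:
zero (s+50): 50 + j45 → |·| = √(50²+45²) = √4525 ≈ 67.268, ∠ = arctan(45/50) ≈ 41.99°
pole (s+8): 8 + j45 → |·| = √(8²+45²) = √2089 ≈ 45.706, ∠ = arctan(45/8) ≈ 79.92°
pole (s+90): 90 + j45 → |·| = √(90²+45²) = √10125 ≈ 100.62, ∠ = arctan(45/90) ≈ 26.57°
pole (s+770): 770 + j45 → |·| = √(770²+45²) = √594925 ≈ 771.31, ∠ = arctan(45/770) ≈ 3.34°
|L| = 100 · 67.268 / 3.5472e+06 ≈ 0.0018964
Gain = 20 log₁₀(0.0018964) ≈ -54.44 dB
∠L = 41.99° − 109.83° = -67.84°

At s = jω = j80:
zero (s+50): 50 + j80 → |·| = √(50²+80²) = √8900 ≈ 94.34, ∠ = arctan(80/50) ≈ 57.99°
pole (s+8): 8 + j80 → |·| = √(8²+80²) = √6464 ≈ 80.399, ∠ = arctan(80/8) ≈ 84.29°
pole (s+90): 90 + j80 → |·| = √(90²+80²) = √14500 ≈ 120.42, ∠ = arctan(80/90) ≈ 41.63°
pole (s+770): 770 + j80 → |·| = √(770²+80²) = √599300 ≈ 774.14, ∠ = arctan(80/770) ≈ 5.93°
|L| = 100 · 94.34 / 7.495e+06 ≈ 0.0012587
Gain = 20 log₁₀(0.0012587) ≈ -58.00 dB
∠L = 57.99° − 131.85° = -73.86°

ω = 45: -54.4 dB, -67.8°; ω = 80: -58.0 dB, -73.9°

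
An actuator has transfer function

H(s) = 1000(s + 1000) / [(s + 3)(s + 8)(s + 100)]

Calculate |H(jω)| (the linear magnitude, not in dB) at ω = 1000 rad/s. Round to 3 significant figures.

0.00141

At s = jω = j1000:
zero (s+1000): 1000 + j1000 → |·| = √(1000²+1000²) = √2000000 ≈ 1414.2, ∠ = arctan(1000/1000) ≈ 45.00°
pole (s+3): 3 + j1000 → |·| = √(3²+1000²) = √1000009 ≈ 1000, ∠ = arctan(1000/3) ≈ 89.83°
pole (s+8): 8 + j1000 → |·| = √(8²+1000²) = √1000064 ≈ 1000, ∠ = arctan(1000/8) ≈ 89.54°
pole (s+100): 100 + j1000 → |·| = √(100²+1000²) = √1010000 ≈ 1005, ∠ = arctan(1000/100) ≈ 84.29°
|H| = 1000 · 1414.2 / 1.005e+09 ≈ 0.0014072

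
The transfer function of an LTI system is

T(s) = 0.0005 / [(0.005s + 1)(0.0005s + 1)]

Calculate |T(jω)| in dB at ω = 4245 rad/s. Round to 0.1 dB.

At ω = 4245 rad/s:
pole (1 + j4245·0.005) = 1 + j21.225 → |·| ≈ 21.249, ∠ ≈ 87.30°
pole (1 + j4245·0.0005) = 1 + j2.1225 → |·| ≈ 2.3463, ∠ ≈ 64.77°
|T| = 0.0005 · 1 / (21.249 · 2.3463) ≈ 1.0029e-05
Gain = 20 log₁₀(1.0029e-05) ≈ -99.97 dB

-100.0 dB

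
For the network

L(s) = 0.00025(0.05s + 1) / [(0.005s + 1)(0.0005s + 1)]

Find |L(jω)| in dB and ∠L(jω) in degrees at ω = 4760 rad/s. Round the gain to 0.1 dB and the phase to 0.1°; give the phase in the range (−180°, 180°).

-60.3 dB, -65.0°

At ω = 4760 rad/s:
zero (1 + j4760·0.05) = 1 + j238 → |·| ≈ 238, ∠ ≈ 89.76°
pole (1 + j4760·0.005) = 1 + j23.8 → |·| ≈ 23.821, ∠ ≈ 87.59°
pole (1 + j4760·0.0005) = 1 + j2.38 → |·| ≈ 2.5815, ∠ ≈ 67.21°
|L| = 0.00025 · 238 / (23.821 · 2.5815) ≈ 0.00096758
Gain = 20 log₁₀(0.00096758) ≈ -60.29 dB
∠L = (89.76°) − (87.59° + 67.21°) = -65.04°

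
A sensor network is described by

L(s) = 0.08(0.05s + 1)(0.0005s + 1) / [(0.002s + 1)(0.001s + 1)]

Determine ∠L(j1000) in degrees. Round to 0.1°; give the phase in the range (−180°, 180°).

At ω = 1000 rad/s:
zero (1 + j1000·0.05) = 1 + j50 → |·| ≈ 50.01, ∠ ≈ 88.85°
zero (1 + j1000·0.0005) = 1 + j0.5 → |·| ≈ 1.118, ∠ ≈ 26.57°
pole (1 + j1000·0.002) = 1 + j2 → |·| ≈ 2.2361, ∠ ≈ 63.43°
pole (1 + j1000·0.001) = 1 + j1 → |·| ≈ 1.4142, ∠ ≈ 45.00°
∠L = (88.85° + 26.57°) − (63.43° + 45.00°) = 6.99°

7.0°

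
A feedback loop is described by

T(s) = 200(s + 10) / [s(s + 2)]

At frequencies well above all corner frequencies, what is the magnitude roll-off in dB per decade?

-20 dB/decade

Each pole contributes −20 dB/decade at high frequency; each zero contributes +20 dB/decade.
Net: 1 zero(s) − 2 pole(s) → -20 dB/decade.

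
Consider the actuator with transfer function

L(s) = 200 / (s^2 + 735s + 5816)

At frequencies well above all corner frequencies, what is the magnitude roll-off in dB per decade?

-40 dB/decade

Each pole contributes −20 dB/decade at high frequency; each zero contributes +20 dB/decade.
Net: 0 zero(s) − 2 pole(s) → -40 dB/decade.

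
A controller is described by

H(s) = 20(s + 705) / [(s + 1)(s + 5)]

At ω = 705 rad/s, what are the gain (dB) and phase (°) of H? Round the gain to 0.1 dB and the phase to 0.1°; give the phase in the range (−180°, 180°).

At s = jω = j705:
zero (s+705): 705 + j705 → |·| = √(705²+705²) = √994050 ≈ 997.02, ∠ = arctan(705/705) ≈ 45.00°
pole (s+1): 1 + j705 → |·| = √(1²+705²) = √497026 ≈ 705, ∠ = arctan(705/1) ≈ 89.92°
pole (s+5): 5 + j705 → |·| = √(5²+705²) = √497050 ≈ 705.02, ∠ = arctan(705/5) ≈ 89.59°
|H| = 20 · 997.02 / 4.9704e+05 ≈ 0.040118
Gain = 20 log₁₀(0.040118) ≈ -27.93 dB
∠H = 45.00° − 179.51° = -134.51°

-27.9 dB, -134.5°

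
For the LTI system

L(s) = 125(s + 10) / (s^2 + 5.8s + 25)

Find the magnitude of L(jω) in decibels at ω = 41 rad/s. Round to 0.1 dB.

10.0 dB

At s = jω = j41:
zero (s+10): 10 + j41 → |·| = √(10²+41²) = √1781 ≈ 42.202, ∠ = arctan(41/10) ≈ 76.29°
quadratic: (j41)² + 5.8·j41 + 25 = -1656 + j237.8 → |·| ≈ 1673, ∠ ≈ 171.83°
|L| = 125 · 42.202 / 1673 ≈ 3.1532
Gain = 20 log₁₀(3.1532) ≈ 9.98 dB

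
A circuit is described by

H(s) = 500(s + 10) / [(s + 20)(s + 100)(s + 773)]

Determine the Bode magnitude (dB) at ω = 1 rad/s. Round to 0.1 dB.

-49.8 dB

At s = jω = j1:
zero (s+10): 10 + j1 → |·| = √(10²+1²) = √101 ≈ 10.05, ∠ = arctan(1/10) ≈ 5.71°
pole (s+20): 20 + j1 → |·| = √(20²+1²) = √401 ≈ 20.025, ∠ = arctan(1/20) ≈ 2.86°
pole (s+100): 100 + j1 → |·| = √(100²+1²) = √10001 ≈ 100, ∠ = arctan(1/100) ≈ 0.57°
pole (s+773): 773 + j1 → |·| = √(773²+1²) = √597530 ≈ 773, ∠ = arctan(1/773) ≈ 0.07°
|H| = 500 · 10.05 / 1.5479e+06 ≈ 0.0032463
Gain = 20 log₁₀(0.0032463) ≈ -49.77 dB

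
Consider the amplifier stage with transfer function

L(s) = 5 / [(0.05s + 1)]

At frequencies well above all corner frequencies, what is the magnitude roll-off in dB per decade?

-20 dB/decade

Each pole contributes −20 dB/decade at high frequency; each zero contributes +20 dB/decade.
Net: 0 zero(s) − 1 pole(s) → -20 dB/decade.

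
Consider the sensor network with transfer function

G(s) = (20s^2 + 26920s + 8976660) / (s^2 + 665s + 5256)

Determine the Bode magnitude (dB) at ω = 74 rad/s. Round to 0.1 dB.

45.3 dB

Substitute s = j74:
Numerator: 20(j74)^2 + 26920(j74) + 8976660 = 8867140 + j1992080
Denominator: (j74)^2 + 665(j74) + 5256 = -220 + j49210
|N| = √(8867140² + 1992080²) ≈ 9.0882e+06, ∠N ≈ 12.66°
|D| = √(220² + 49210²) ≈ 49210, ∠D ≈ 90.26°
|G| = 9.0882e+06 / 49210 ≈ 184.68
Gain = 20 log₁₀(184.68) ≈ 45.33 dB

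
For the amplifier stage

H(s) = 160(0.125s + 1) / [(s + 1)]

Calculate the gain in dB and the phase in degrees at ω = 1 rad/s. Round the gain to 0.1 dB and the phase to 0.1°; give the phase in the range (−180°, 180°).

At ω = 1 rad/s:
zero (1 + j1·0.125) = 1 + j0.125 → |·| ≈ 1.0078, ∠ ≈ 7.13°
pole (1 + j1·1) = 1 + j1 → |·| ≈ 1.4142, ∠ ≈ 45.00°
|H| = 160 · 1.0078 / (1.4142) ≈ 114.02
Gain = 20 log₁₀(114.02) ≈ 41.14 dB
∠H = (7.13°) − (45.00°) = -37.87°

41.1 dB, -37.9°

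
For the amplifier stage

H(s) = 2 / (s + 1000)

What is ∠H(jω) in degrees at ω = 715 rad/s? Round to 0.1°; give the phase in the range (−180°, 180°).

At s = jω = j715:
pole (s+1000): 1000 + j715 → |·| = √(1000²+715²) = √1511225 ≈ 1229.3, ∠ = arctan(715/1000) ≈ 35.56°
∠H = 0.00° − 35.56° = -35.56°

-35.6°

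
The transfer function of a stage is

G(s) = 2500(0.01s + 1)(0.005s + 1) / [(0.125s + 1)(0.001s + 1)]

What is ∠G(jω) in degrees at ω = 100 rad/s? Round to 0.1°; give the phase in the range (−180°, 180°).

-19.6°

At ω = 100 rad/s:
zero (1 + j100·0.01) = 1 + j1 → |·| ≈ 1.4142, ∠ ≈ 45.00°
zero (1 + j100·0.005) = 1 + j0.5 → |·| ≈ 1.118, ∠ ≈ 26.57°
pole (1 + j100·0.125) = 1 + j12.5 → |·| ≈ 12.54, ∠ ≈ 85.43°
pole (1 + j100·0.001) = 1 + j0.1 → |·| ≈ 1.005, ∠ ≈ 5.71°
∠G = (45.00° + 26.57°) − (85.43° + 5.71°) = -19.57°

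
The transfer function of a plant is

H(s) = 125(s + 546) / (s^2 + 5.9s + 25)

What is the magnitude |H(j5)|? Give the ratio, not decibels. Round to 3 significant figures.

At s = jω = j5:
zero (s+546): 546 + j5 → |·| = √(546²+5²) = √298141 ≈ 546.02, ∠ = arctan(5/546) ≈ 0.52°
quadratic: (j5)² + 5.9·j5 + 25 = 0 + j29.5 → |·| ≈ 29.5, ∠ ≈ 90.00°
|H| = 125 · 546.02 / 29.5 ≈ 2313.6

2.31e+03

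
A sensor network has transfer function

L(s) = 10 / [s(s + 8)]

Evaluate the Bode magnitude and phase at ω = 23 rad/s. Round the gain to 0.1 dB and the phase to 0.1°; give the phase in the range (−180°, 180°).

-35.0 dB, -160.8°

At s = jω = j23:
pole (s+8): 8 + j23 → |·| = √(8²+23²) = √593 ≈ 24.352, ∠ = arctan(23/8) ≈ 70.82°
pole at origin: |s| = 23, ∠ = 90.00° (in denominator)
|L| = 10 / 560.1 ≈ 0.017854
Gain = 20 log₁₀(0.017854) ≈ -34.97 dB
∠L = 0.00° − 160.82° = -160.82°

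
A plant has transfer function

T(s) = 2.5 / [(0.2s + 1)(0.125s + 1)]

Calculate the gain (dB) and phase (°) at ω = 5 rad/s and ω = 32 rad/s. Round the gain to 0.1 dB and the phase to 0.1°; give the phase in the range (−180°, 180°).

At ω = 5 rad/s:
pole (1 + j5·0.2) = 1 + j1 → |·| ≈ 1.4142, ∠ ≈ 45.00°
pole (1 + j5·0.125) = 1 + j0.625 → |·| ≈ 1.1792, ∠ ≈ 32.01°
|T| = 2.5 · 1 / (1.4142 · 1.1792) ≈ 1.4991
Gain = 20 log₁₀(1.4991) ≈ 3.52 dB
∠T = (0°) − (45.00° + 32.01°) = -77.01°

At ω = 32 rad/s:
pole (1 + j32·0.2) = 1 + j6.4 → |·| ≈ 6.4777, ∠ ≈ 81.12°
pole (1 + j32·0.125) = 1 + j4 → |·| ≈ 4.1231, ∠ ≈ 75.96°
|T| = 2.5 · 1 / (6.4777 · 4.1231) ≈ 0.093604
Gain = 20 log₁₀(0.093604) ≈ -20.57 dB
∠T = (0°) − (81.12° + 75.96°) = -157.08°

ω = 5: 3.5 dB, -77.0°; ω = 32: -20.6 dB, -157.1°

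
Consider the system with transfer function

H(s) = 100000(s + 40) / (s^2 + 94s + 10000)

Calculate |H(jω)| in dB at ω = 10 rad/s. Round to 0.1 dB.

At s = jω = j10:
zero (s+40): 40 + j10 → |·| = √(40²+10²) = √1700 ≈ 41.231, ∠ = arctan(10/40) ≈ 14.04°
quadratic: (j10)² + 94·j10 + 10000 = 9900 + j940 → |·| ≈ 9944.5, ∠ ≈ 5.42°
|H| = 100000 · 41.231 / 9944.5 ≈ 414.61
Gain = 20 log₁₀(414.61) ≈ 52.35 dB

52.4 dB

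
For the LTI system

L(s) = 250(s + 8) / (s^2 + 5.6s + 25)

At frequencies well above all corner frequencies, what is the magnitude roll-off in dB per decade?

-20 dB/decade

Each pole contributes −20 dB/decade at high frequency; each zero contributes +20 dB/decade.
Net: 1 zero(s) − 2 pole(s) → -20 dB/decade.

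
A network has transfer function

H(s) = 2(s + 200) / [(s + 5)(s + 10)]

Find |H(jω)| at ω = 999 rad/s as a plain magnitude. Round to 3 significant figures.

0.00204

At s = jω = j999:
zero (s+200): 200 + j999 → |·| = √(200²+999²) = √1038001 ≈ 1018.8, ∠ = arctan(999/200) ≈ 78.68°
pole (s+5): 5 + j999 → |·| = √(5²+999²) = √998026 ≈ 999.01, ∠ = arctan(999/5) ≈ 89.71°
pole (s+10): 10 + j999 → |·| = √(10²+999²) = √998101 ≈ 999.05, ∠ = arctan(999/10) ≈ 89.43°
|H| = 2 · 1018.8 / 9.9806e+05 ≈ 0.0020416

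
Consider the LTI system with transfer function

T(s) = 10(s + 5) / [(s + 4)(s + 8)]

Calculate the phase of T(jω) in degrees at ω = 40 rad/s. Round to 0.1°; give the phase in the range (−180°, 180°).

At s = jω = j40:
zero (s+5): 5 + j40 → |·| = √(5²+40²) = √1625 ≈ 40.311, ∠ = arctan(40/5) ≈ 82.87°
pole (s+4): 4 + j40 → |·| = √(4²+40²) = √1616 ≈ 40.2, ∠ = arctan(40/4) ≈ 84.29°
pole (s+8): 8 + j40 → |·| = √(8²+40²) = √1664 ≈ 40.792, ∠ = arctan(40/8) ≈ 78.69°
∠T = 82.87° − 162.98° = -80.11°

-80.1°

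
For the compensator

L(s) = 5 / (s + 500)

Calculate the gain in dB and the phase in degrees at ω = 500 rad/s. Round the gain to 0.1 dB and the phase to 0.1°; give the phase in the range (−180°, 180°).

At s = jω = j500:
pole (s+500): 500 + j500 → |·| = √(500²+500²) = √500000 ≈ 707.11, ∠ = arctan(500/500) ≈ 45.00°
|L| = 5 / 707.11 ≈ 0.007071
Gain = 20 log₁₀(0.007071) ≈ -43.01 dB
∠L = 0.00° − 45.00° = -45.00°

-43.0 dB, -45.0°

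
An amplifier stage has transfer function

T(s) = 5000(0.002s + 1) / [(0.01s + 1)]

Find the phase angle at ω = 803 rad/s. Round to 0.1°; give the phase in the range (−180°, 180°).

At ω = 803 rad/s:
zero (1 + j803·0.002) = 1 + j1.606 → |·| ≈ 1.8919, ∠ ≈ 58.09°
pole (1 + j803·0.01) = 1 + j8.03 → |·| ≈ 8.092, ∠ ≈ 82.90°
∠T = (58.09°) − (82.90°) = -24.81°

-24.8°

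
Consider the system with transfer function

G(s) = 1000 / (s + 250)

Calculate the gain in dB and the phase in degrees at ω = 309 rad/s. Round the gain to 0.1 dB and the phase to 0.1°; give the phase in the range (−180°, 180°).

8.0 dB, -51.0°

At s = jω = j309:
pole (s+250): 250 + j309 → |·| = √(250²+309²) = √157981 ≈ 397.47, ∠ = arctan(309/250) ≈ 51.03°
|G| = 1000 / 397.47 ≈ 2.5159
Gain = 20 log₁₀(2.5159) ≈ 8.01 dB
∠G = 0.00° − 51.03° = -51.03°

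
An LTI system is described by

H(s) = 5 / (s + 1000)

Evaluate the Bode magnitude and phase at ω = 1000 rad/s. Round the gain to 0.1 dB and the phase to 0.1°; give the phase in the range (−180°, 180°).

-49.0 dB, -45.0°

At s = jω = j1000:
pole (s+1000): 1000 + j1000 → |·| = √(1000²+1000²) = √2000000 ≈ 1414.2, ∠ = arctan(1000/1000) ≈ 45.00°
|H| = 5 / 1414.2 ≈ 0.0035356
Gain = 20 log₁₀(0.0035356) ≈ -49.03 dB
∠H = 0.00° − 45.00° = -45.00°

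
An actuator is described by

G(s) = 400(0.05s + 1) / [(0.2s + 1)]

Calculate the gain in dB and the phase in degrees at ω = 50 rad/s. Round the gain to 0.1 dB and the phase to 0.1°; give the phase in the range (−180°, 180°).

At ω = 50 rad/s:
zero (1 + j50·0.05) = 1 + j2.5 → |·| ≈ 2.6926, ∠ ≈ 68.20°
pole (1 + j50·0.2) = 1 + j10 → |·| ≈ 10.05, ∠ ≈ 84.29°
|G| = 400 · 2.6926 / (10.05) ≈ 107.17
Gain = 20 log₁₀(107.17) ≈ 40.60 dB
∠G = (68.20°) − (84.29°) = -16.09°

40.6 dB, -16.1°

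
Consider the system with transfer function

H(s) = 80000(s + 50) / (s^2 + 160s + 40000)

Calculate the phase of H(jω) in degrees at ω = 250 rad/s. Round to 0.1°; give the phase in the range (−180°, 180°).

-40.7°

At s = jω = j250:
zero (s+50): 50 + j250 → |·| = √(50²+250²) = √65000 ≈ 254.95, ∠ = arctan(250/50) ≈ 78.69°
quadratic: (j250)² + 160·j250 + 40000 = -22500 + j40000 → |·| ≈ 45894, ∠ ≈ 119.36°
∠H = 78.69° − 119.36° = -40.67°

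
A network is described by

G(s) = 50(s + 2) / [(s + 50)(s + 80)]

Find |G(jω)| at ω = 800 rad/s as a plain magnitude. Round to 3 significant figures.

0.0621

At s = jω = j800:
zero (s+2): 2 + j800 → |·| = √(2²+800²) = √640004 ≈ 800, ∠ = arctan(800/2) ≈ 89.86°
pole (s+50): 50 + j800 → |·| = √(50²+800²) = √642500 ≈ 801.56, ∠ = arctan(800/50) ≈ 86.42°
pole (s+80): 80 + j800 → |·| = √(80²+800²) = √646400 ≈ 803.99, ∠ = arctan(800/80) ≈ 84.29°
|G| = 50 · 800 / 6.4445e+05 ≈ 0.062068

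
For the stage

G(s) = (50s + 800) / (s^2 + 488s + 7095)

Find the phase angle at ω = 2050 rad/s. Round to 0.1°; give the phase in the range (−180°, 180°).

-77.0°

Substitute s = j2050:
Numerator: 50(j2050) + 800 = 800 + j102500
Denominator: (j2050)^2 + 488(j2050) + 7095 = -4195405 + j1000400
|N| = √(800² + 102500²) ≈ 1.025e+05, ∠N ≈ 89.55°
|D| = √(4195405² + 1000400²) ≈ 4.313e+06, ∠D ≈ 166.59°
∠G = 89.55° − 166.59° = -77.04°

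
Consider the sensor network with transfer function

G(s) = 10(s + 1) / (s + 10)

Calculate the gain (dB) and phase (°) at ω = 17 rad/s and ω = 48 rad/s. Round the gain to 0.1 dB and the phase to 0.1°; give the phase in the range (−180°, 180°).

At s = jω = j17:
zero (s+1): 1 + j17 → |·| = √(1²+17²) = √290 ≈ 17.029, ∠ = arctan(17/1) ≈ 86.63°
pole (s+10): 10 + j17 → |·| = √(10²+17²) = √389 ≈ 19.723, ∠ = arctan(17/10) ≈ 59.53°
|G| = 10 · 17.029 / 19.723 ≈ 8.6341
Gain = 20 log₁₀(8.6341) ≈ 18.72 dB
∠G = 86.63° − 59.53° = 27.10°

At s = jω = j48:
zero (s+1): 1 + j48 → |·| = √(1²+48²) = √2305 ≈ 48.01, ∠ = arctan(48/1) ≈ 88.81°
pole (s+10): 10 + j48 → |·| = √(10²+48²) = √2404 ≈ 49.031, ∠ = arctan(48/10) ≈ 78.23°
|G| = 10 · 48.01 / 49.031 ≈ 9.7918
Gain = 20 log₁₀(9.7918) ≈ 19.82 dB
∠G = 88.81° − 78.23° = 10.58°

ω = 17: 18.7 dB, 27.1°; ω = 48: 19.8 dB, 10.6°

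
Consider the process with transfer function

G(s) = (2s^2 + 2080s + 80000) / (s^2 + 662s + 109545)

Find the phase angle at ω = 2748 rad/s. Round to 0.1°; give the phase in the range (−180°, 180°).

-7.1°

Substitute s = j2748:
Numerator: 2(j2748)^2 + 2080(j2748) + 80000 = -15023008 + j5715840
Denominator: (j2748)^2 + 662(j2748) + 109545 = -7441959 + j1819176
|N| = √(15023008² + 5715840²) ≈ 1.6074e+07, ∠N ≈ 159.17°
|D| = √(7441959² + 1819176²) ≈ 7.6611e+06, ∠D ≈ 166.26°
∠G = 159.17° − 166.26° = -7.09°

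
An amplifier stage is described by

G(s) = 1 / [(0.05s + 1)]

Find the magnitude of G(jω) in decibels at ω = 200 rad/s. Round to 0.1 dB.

At ω = 200 rad/s:
pole (1 + j200·0.05) = 1 + j10 → |·| ≈ 10.05, ∠ ≈ 84.29°
|G| = 1 · 1 / (10.05) ≈ 0.099502
Gain = 20 log₁₀(0.099502) ≈ -20.04 dB

-20.0 dB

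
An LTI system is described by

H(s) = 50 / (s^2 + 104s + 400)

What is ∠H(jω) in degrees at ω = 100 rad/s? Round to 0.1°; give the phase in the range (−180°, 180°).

Substitute s = j100:
Numerator: 50 = 50 + j0
Denominator: (j100)^2 + 104(j100) + 400 = -9600 + j10400
|N| = √(50² + 0²) ≈ 50, ∠N ≈ 0.00°
|D| = √(9600² + 10400²) ≈ 14153, ∠D ≈ 132.71°
∠H = 0.00° − 132.71° = -132.71°

-132.7°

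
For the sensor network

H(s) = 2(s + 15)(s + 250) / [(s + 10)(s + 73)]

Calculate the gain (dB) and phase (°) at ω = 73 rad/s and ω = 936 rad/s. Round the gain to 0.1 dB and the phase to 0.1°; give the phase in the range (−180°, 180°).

At s = jω = j73:
zero (s+15): 15 + j73 → |·| = √(15²+73²) = √5554 ≈ 74.525, ∠ = arctan(73/15) ≈ 78.39°
zero (s+250): 250 + j73 → |·| = √(250²+73²) = √67829 ≈ 260.44, ∠ = arctan(73/250) ≈ 16.28°
pole (s+10): 10 + j73 → |·| = √(10²+73²) = √5429 ≈ 73.682, ∠ = arctan(73/10) ≈ 82.20°
pole (s+73): 73 + j73 → |·| = √(73²+73²) = √10658 ≈ 103.24, ∠ = arctan(73/73) ≈ 45.00°
|H| = 2 · 19409 / 7606.9 ≈ 5.103
Gain = 20 log₁₀(5.103) ≈ 14.16 dB
∠H = 94.67° − 127.20° = -32.53°

At s = jω = j936:
zero (s+15): 15 + j936 → |·| = √(15²+936²) = √876321 ≈ 936.12, ∠ = arctan(936/15) ≈ 89.08°
zero (s+250): 250 + j936 → |·| = √(250²+936²) = √938596 ≈ 968.81, ∠ = arctan(936/250) ≈ 75.05°
pole (s+10): 10 + j936 → |·| = √(10²+936²) = √876196 ≈ 936.05, ∠ = arctan(936/10) ≈ 89.39°
pole (s+73): 73 + j936 → |·| = √(73²+936²) = √881425 ≈ 938.84, ∠ = arctan(936/73) ≈ 85.54°
|H| = 2 · 9.0692e+05 / 8.788e+05 ≈ 2.064
Gain = 20 log₁₀(2.064) ≈ 6.29 dB
∠H = 164.13° − 174.93° = -10.80°

ω = 73: 14.2 dB, -32.5°; ω = 936: 6.3 dB, -10.8°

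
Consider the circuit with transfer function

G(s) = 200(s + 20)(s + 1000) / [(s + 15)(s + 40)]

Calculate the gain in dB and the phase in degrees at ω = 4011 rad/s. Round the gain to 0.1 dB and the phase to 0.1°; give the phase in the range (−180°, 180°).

At s = jω = j4011:
zero (s+20): 20 + j4011 → |·| = √(20²+4011²) = √16088521 ≈ 4011, ∠ = arctan(4011/20) ≈ 89.71°
zero (s+1000): 1000 + j4011 → |·| = √(1000²+4011²) = √17088121 ≈ 4133.8, ∠ = arctan(4011/1000) ≈ 76.00°
pole (s+15): 15 + j4011 → |·| = √(15²+4011²) = √16088346 ≈ 4011, ∠ = arctan(4011/15) ≈ 89.79°
pole (s+40): 40 + j4011 → |·| = √(40²+4011²) = √16089721 ≈ 4011.2, ∠ = arctan(4011/40) ≈ 89.43°
|G| = 200 · 1.6581e+07 / 1.6089e+07 ≈ 206.12
Gain = 20 log₁₀(206.12) ≈ 46.28 dB
∠G = 165.71° − 179.22° = -13.51°

46.3 dB, -13.5°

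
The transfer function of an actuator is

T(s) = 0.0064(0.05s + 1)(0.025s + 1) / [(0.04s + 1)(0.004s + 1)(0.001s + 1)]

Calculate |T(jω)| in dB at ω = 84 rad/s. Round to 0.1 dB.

-35.2 dB

At ω = 84 rad/s:
zero (1 + j84·0.05) = 1 + j4.2 → |·| ≈ 4.3174, ∠ ≈ 76.61°
zero (1 + j84·0.025) = 1 + j2.1 → |·| ≈ 2.3259, ∠ ≈ 64.54°
pole (1 + j84·0.04) = 1 + j3.36 → |·| ≈ 3.5057, ∠ ≈ 73.43°
pole (1 + j84·0.004) = 1 + j0.336 → |·| ≈ 1.0549, ∠ ≈ 18.57°
pole (1 + j84·0.001) = 1 + j0.084 → |·| ≈ 1.0035, ∠ ≈ 4.80°
|T| = 0.0064 · 4.3174 · 2.3259 / (3.5057 · 1.0549 · 1.0035) ≈ 0.017318
Gain = 20 log₁₀(0.017318) ≈ -35.23 dB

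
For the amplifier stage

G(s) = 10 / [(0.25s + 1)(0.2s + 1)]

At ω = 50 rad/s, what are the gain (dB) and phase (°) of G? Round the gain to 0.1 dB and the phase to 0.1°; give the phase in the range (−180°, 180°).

At ω = 50 rad/s:
pole (1 + j50·0.25) = 1 + j12.5 → |·| ≈ 12.54, ∠ ≈ 85.43°
pole (1 + j50·0.2) = 1 + j10 → |·| ≈ 10.05, ∠ ≈ 84.29°
|G| = 10 · 1 / (12.54 · 10.05) ≈ 0.079348
Gain = 20 log₁₀(0.079348) ≈ -22.01 dB
∠G = (0°) − (85.43° + 84.29°) = -169.72°

-22.0 dB, -169.7°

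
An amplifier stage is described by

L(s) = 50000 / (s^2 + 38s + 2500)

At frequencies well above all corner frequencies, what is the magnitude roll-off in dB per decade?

-40 dB/decade

Each pole contributes −20 dB/decade at high frequency; each zero contributes +20 dB/decade.
Net: 0 zero(s) − 2 pole(s) → -40 dB/decade.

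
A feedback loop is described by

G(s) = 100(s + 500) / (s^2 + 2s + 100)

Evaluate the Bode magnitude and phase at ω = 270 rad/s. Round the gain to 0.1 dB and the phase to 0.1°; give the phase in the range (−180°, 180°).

-2.2 dB, -151.2°

At s = jω = j270:
zero (s+500): 500 + j270 → |·| = √(500²+270²) = √322900 ≈ 568.24, ∠ = arctan(270/500) ≈ 28.37°
quadratic: (j270)² + 2·j270 + 100 = -72800 + j540 → |·| ≈ 72802, ∠ ≈ 179.58°
|G| = 100 · 568.24 / 72802 ≈ 0.78053
Gain = 20 log₁₀(0.78053) ≈ -2.15 dB
∠G = 28.37° − 179.58° = -151.21°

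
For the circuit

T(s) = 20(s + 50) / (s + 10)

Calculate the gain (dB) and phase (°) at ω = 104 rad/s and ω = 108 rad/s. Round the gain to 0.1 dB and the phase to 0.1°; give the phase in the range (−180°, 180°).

At s = jω = j104:
zero (s+50): 50 + j104 → |·| = √(50²+104²) = √13316 ≈ 115.39, ∠ = arctan(104/50) ≈ 64.32°
pole (s+10): 10 + j104 → |·| = √(10²+104²) = √10916 ≈ 104.48, ∠ = arctan(104/10) ≈ 84.51°
|T| = 20 · 115.39 / 104.48 ≈ 22.088
Gain = 20 log₁₀(22.088) ≈ 26.88 dB
∠T = 64.32° − 84.51° = -20.19°

At s = jω = j108:
zero (s+50): 50 + j108 → |·| = √(50²+108²) = √14164 ≈ 119.01, ∠ = arctan(108/50) ≈ 65.16°
pole (s+10): 10 + j108 → |·| = √(10²+108²) = √11764 ≈ 108.46, ∠ = arctan(108/10) ≈ 84.71°
|T| = 20 · 119.01 / 108.46 ≈ 21.945
Gain = 20 log₁₀(21.945) ≈ 26.83 dB
∠T = 65.16° − 84.71° = -19.55°

ω = 104: 26.9 dB, -20.2°; ω = 108: 26.8 dB, -19.6°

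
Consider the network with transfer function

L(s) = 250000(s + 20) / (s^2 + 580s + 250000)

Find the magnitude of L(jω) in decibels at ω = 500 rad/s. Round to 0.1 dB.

At s = jω = j500:
zero (s+20): 20 + j500 → |·| = √(20²+500²) = √250400 ≈ 500.4, ∠ = arctan(500/20) ≈ 87.71°
quadratic: (j500)² + 580·j500 + 250000 = 0 + j290000 → |·| ≈ 2.9e+05, ∠ ≈ 90.00°
|L| = 250000 · 500.4 / 2.9e+05 ≈ 431.38
Gain = 20 log₁₀(431.38) ≈ 52.70 dB

52.7 dB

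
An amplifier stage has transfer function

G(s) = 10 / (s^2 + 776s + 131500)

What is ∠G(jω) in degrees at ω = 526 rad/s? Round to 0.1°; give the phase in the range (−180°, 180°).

-109.6°

Substitute s = j526:
Numerator: 10 = 10 + j0
Denominator: (j526)^2 + 776(j526) + 131500 = -145176 + j408176
|N| = √(10² + 0²) ≈ 10, ∠N ≈ 0.00°
|D| = √(145176² + 408176²) ≈ 4.3322e+05, ∠D ≈ 109.58°
∠G = 0.00° − 109.58° = -109.58°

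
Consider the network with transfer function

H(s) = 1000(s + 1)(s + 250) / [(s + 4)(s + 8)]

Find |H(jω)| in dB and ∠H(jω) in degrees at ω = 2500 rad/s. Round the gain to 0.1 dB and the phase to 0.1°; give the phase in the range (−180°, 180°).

60.0 dB, -5.5°

At s = jω = j2500:
zero (s+1): 1 + j2500 → |·| = √(1²+2500²) = √6250001 ≈ 2500, ∠ = arctan(2500/1) ≈ 89.98°
zero (s+250): 250 + j2500 → |·| = √(250²+2500²) = √6312500 ≈ 2512.5, ∠ = arctan(2500/250) ≈ 84.29°
pole (s+4): 4 + j2500 → |·| = √(4²+2500²) = √6250016 ≈ 2500, ∠ = arctan(2500/4) ≈ 89.91°
pole (s+8): 8 + j2500 → |·| = √(8²+2500²) = √6250064 ≈ 2500, ∠ = arctan(2500/8) ≈ 89.82°
|H| = 1000 · 6.2812e+06 / 6.25e+06 ≈ 1005
Gain = 20 log₁₀(1005) ≈ 60.04 dB
∠H = 174.27° − 179.73° = -5.46°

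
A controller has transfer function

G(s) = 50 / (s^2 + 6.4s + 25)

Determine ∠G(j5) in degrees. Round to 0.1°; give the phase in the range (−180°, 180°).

At s = jω = j5:
quadratic: (j5)² + 6.4·j5 + 25 = 0 + j32 → |·| ≈ 32, ∠ ≈ 90.00°
∠G = 0.00° − 90.00° = -90.00°

-90.0°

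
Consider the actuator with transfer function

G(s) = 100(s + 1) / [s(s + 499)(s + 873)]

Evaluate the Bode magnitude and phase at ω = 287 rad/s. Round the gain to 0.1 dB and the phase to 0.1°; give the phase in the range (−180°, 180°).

At s = jω = j287:
zero (s+1): 1 + j287 → |·| = √(1²+287²) = √82370 ≈ 287, ∠ = arctan(287/1) ≈ 89.80°
pole (s+499): 499 + j287 → |·| = √(499²+287²) = √331370 ≈ 575.65, ∠ = arctan(287/499) ≈ 29.91°
pole (s+873): 873 + j287 → |·| = √(873²+287²) = √844498 ≈ 918.97, ∠ = arctan(287/873) ≈ 18.20°
pole at origin: |s| = 287, ∠ = 90.00° (in denominator)
|G| = 100 · 287 / 1.5182e+08 ≈ 0.00018904
Gain = 20 log₁₀(0.00018904) ≈ -74.47 dB
∠G = 89.80° − 138.11° = -48.31°

-74.5 dB, -48.3°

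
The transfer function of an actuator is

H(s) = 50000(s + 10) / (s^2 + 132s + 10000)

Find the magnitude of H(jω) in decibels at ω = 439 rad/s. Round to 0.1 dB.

At s = jω = j439:
zero (s+10): 10 + j439 → |·| = √(10²+439²) = √192821 ≈ 439.11, ∠ = arctan(439/10) ≈ 88.70°
quadratic: (j439)² + 132·j439 + 10000 = -182721 + j57948 → |·| ≈ 1.9169e+05, ∠ ≈ 162.40°
|H| = 50000 · 439.11 / 1.9169e+05 ≈ 114.54
Gain = 20 log₁₀(114.54) ≈ 41.18 dB

41.2 dB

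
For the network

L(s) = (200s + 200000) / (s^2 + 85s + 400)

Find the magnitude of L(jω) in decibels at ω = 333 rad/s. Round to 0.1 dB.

5.3 dB

Substitute s = j333:
Numerator: 200(j333) + 200000 = 200000 + j66600
Denominator: (j333)^2 + 85(j333) + 400 = -110489 + j28305
|N| = √(200000² + 66600²) ≈ 2.108e+05, ∠N ≈ 18.42°
|D| = √(110489² + 28305²) ≈ 1.1406e+05, ∠D ≈ 165.63°
|L| = 2.108e+05 / 1.1406e+05 ≈ 1.8482
Gain = 20 log₁₀(1.8482) ≈ 5.33 dB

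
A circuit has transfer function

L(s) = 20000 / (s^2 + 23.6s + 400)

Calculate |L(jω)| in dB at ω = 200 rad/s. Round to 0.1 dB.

-6.0 dB

At s = jω = j200:
quadratic: (j200)² + 23.6·j200 + 400 = -39600 + j4720 → |·| ≈ 39880, ∠ ≈ 173.20°
|L| = 20000 / 39880 ≈ 0.5015
Gain = 20 log₁₀(0.5015) ≈ -5.99 dB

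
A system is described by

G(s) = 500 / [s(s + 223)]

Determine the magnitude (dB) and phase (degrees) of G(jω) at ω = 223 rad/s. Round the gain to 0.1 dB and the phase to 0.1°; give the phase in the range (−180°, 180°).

At s = jω = j223:
pole (s+223): 223 + j223 → |·| = √(223²+223²) = √99458 ≈ 315.37, ∠ = arctan(223/223) ≈ 45.00°
pole at origin: |s| = 223, ∠ = 90.00° (in denominator)
|G| = 500 / 70328 ≈ 0.0071095
Gain = 20 log₁₀(0.0071095) ≈ -42.96 dB
∠G = 0.00° − 135.00° = -135.00°

-43.0 dB, -135.0°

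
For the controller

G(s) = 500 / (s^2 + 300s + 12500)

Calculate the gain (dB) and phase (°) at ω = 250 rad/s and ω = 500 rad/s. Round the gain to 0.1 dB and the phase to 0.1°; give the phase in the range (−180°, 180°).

ω = 250: -45.1 dB, -123.7°; ω = 500: -55.0 dB, -147.7°

Substitute s = j250:
Numerator: 500 = 500 + j0
Denominator: (j250)^2 + 300(j250) + 12500 = -50000 + j75000
|N| = √(500² + 0²) ≈ 500, ∠N ≈ 0.00°
|D| = √(50000² + 75000²) ≈ 90139, ∠D ≈ 123.69°
|G| = 500 / 90139 ≈ 0.005547
Gain = 20 log₁₀(0.005547) ≈ -45.12 dB
∠G = 0.00° − 123.69° = -123.69°

Substitute s = j500:
Numerator: 500 = 500 + j0
Denominator: (j500)^2 + 300(j500) + 12500 = -237500 + j150000
|N| = √(500² + 0²) ≈ 500, ∠N ≈ 0.00°
|D| = √(237500² + 150000²) ≈ 2.809e+05, ∠D ≈ 147.72°
|G| = 500 / 2.809e+05 ≈ 0.00178
Gain = 20 log₁₀(0.00178) ≈ -54.99 dB
∠G = 0.00° − 147.72° = -147.72°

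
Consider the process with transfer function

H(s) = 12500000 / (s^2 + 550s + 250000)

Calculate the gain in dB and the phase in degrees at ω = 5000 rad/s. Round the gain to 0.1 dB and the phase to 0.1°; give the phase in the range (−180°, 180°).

-6.0 dB, -173.7°

At s = jω = j5000:
quadratic: (j5000)² + 550·j5000 + 250000 = -24750000 + j2750000 → |·| ≈ 2.4902e+07, ∠ ≈ 173.66°
|H| = 12500000 / 2.4902e+07 ≈ 0.50197
Gain = 20 log₁₀(0.50197) ≈ -5.99 dB
∠H = 0.00° − 173.66° = -173.66°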